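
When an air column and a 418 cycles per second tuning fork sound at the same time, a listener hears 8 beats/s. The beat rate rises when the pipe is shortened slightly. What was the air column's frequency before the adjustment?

|f − 418| = 8, so the air column was at either 410 Hz or 426 Hz.
A shorter pipe has a higher fundamental; the adjustment raises the air column's frequency.
The beat rate rose, so the adjustment moved the air column further from 418 Hz — it was already above the reference.

426 Hz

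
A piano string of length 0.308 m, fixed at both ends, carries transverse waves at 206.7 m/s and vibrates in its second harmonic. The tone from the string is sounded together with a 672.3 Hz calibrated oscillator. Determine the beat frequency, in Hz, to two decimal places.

For a string fixed at both ends, f_n = n·v/(2L) = 2·206.7/(2·0.308) = 671.1039 Hz.
f_beat = |671.1039 − 672.3| = 1.20 Hz.

1.20 Hz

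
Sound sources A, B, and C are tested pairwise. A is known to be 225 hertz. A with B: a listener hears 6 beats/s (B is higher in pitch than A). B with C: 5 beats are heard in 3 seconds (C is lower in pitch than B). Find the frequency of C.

B is above A, so f_B = 225 + 6 = 231 Hz.
B–C: Beat frequency = 5/3 = 1.6667 Hz.
C is below B, so f_C = 231 − 1.6667 = 229.3333 Hz.

229.3333 Hz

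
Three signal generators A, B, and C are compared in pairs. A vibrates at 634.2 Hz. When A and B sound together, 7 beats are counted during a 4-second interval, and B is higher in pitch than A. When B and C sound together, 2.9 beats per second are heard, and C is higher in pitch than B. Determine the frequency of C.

A–B: Beat frequency = 7/4 = 1.75 Hz.
B is above A, so f_B = 634.2 + 1.75 = 635.95 Hz.
C is above B, so f_C = 635.95 + 2.9 = 638.85 Hz.

638.85 Hz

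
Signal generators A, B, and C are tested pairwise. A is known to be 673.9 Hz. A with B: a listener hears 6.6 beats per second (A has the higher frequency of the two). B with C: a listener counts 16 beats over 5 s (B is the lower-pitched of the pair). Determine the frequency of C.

670.5 Hz

B is below A, so f_B = 673.9 − 6.6 = 667.3 Hz.
B–C: Beat frequency = 16/5 = 3.2 Hz.
C is above B, so f_C = 667.3 + 3.2 = 670.5 Hz.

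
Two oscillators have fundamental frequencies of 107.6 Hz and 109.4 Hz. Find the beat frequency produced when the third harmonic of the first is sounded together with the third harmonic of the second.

5.4 Hz

Third harmonic of the first: 3·107.6 = 322.8 Hz.
Third harmonic of the second: 3·109.4 = 328.2 Hz.
f_beat = |322.8 − 328.2| = 5.4 Hz.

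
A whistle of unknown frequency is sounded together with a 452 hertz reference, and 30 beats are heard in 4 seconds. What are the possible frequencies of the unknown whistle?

444.5 Hz or 459.5 Hz

Beat frequency = 30/4 = 7.5 Hz.
|f − 452| = 7.5, so f = 452 ± 7.5.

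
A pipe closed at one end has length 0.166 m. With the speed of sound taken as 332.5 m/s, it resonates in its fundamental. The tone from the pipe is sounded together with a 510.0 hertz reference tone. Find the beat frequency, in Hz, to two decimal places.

Closed pipe (odd harmonics): f_n = n·v/(4L) = 1·332.5/(4·0.166) = 500.7530 Hz.
f_beat = |500.7530 − 510.0| = 9.25 Hz.

9.25 Hz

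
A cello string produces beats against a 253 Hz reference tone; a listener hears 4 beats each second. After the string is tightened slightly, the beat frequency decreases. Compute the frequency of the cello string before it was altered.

|f − 253| = 4, so the cello string was at either 249 Hz or 257 Hz.
Increasing tension raises a string's frequency; the adjustment raises the cello string's frequency.
The beat rate fell, so the adjustment moved the cello string toward 253 Hz — it must have started below the reference.

249 Hz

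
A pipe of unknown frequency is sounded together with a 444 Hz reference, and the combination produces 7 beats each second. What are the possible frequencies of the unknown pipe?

437 Hz or 451 Hz

|f − 444| = 7, so f = 444 ± 7.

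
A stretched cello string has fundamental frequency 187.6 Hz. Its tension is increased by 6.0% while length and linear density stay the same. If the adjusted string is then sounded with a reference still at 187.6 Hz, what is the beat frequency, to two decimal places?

For a string, f ∝ √T, so the new frequency is 187.6·√1.060 = 193.1460 Hz.
f_beat = |193.1460 − 187.6| = 5.55 Hz.

5.55 Hz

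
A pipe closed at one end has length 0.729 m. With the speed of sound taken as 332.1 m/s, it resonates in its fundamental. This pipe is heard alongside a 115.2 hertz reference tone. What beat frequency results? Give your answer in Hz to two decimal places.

1.31 Hz

Closed pipe (odd harmonics): f_n = n·v/(4L) = 1·332.1/(4·0.729) = 113.8889 Hz.
f_beat = |113.8889 − 115.2| = 1.31 Hz.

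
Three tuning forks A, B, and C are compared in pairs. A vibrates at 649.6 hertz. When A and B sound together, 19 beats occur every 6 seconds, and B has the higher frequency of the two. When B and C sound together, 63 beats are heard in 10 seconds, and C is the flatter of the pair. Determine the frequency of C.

A–B: Beat frequency = 19/6 = 3.1667 Hz.
B is above A, so f_B = 649.6 + 3.1667 = 652.7667 Hz.
B–C: Beat frequency = 63/10 = 6.3 Hz.
C is below B, so f_C = 652.7667 − 6.3 = 646.4667 Hz.

646.4667 Hz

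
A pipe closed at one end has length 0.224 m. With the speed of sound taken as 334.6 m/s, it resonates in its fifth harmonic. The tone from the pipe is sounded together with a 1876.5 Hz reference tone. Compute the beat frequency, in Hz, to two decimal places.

9.31 Hz

Closed pipe (odd harmonics): f_n = n·v/(4L) = 5·334.6/(4·0.224) = 1867.1875 Hz.
f_beat = |1867.1875 − 1876.5| = 9.31 Hz.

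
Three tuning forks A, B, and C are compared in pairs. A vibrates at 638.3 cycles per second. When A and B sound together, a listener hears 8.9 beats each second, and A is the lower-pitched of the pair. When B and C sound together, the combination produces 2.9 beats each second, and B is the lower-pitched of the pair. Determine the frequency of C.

B is above A, so f_B = 638.3 + 8.9 = 647.2 Hz.
C is above B, so f_C = 647.2 + 2.9 = 650.1 Hz.

650.1 Hz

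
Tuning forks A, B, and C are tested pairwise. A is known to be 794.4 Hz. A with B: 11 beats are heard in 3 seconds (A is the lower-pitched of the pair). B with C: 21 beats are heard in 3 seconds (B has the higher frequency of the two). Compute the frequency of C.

791.0667 Hz

A–B: Beat frequency = 11/3 = 3.6667 Hz.
B is above A, so f_B = 794.4 + 3.6667 = 798.0667 Hz.
B–C: Beat frequency = 21/3 = 7 Hz.
C is below B, so f_C = 798.0667 − 7 = 791.0667 Hz.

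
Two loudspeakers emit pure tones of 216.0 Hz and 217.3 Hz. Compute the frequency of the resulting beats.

1.3 Hz

The beat frequency equals the magnitude of the frequency difference.
|216.0 − 217.3| = 1.3 Hz.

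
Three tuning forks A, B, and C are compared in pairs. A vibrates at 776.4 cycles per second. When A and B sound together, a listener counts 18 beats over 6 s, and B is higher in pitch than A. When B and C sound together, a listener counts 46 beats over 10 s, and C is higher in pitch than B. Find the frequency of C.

A–B: Beat frequency = 18/6 = 3 Hz.
B is above A, so f_B = 776.4 + 3 = 779.4 Hz.
B–C: Beat frequency = 46/10 = 4.6 Hz.
C is above B, so f_C = 779.4 + 4.6 = 784 Hz.

784 Hz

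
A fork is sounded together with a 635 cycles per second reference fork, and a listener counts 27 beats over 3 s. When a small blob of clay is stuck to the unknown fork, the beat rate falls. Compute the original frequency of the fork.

644 Hz

Beat frequency = 27/3 = 9 Hz.
|f − 635| = 9, so the fork was at either 626 Hz or 644 Hz.
Adding mass to a fork lowers its frequency; the adjustment lowers the fork's frequency.
The beat rate fell, so the adjustment moved the fork toward 635 Hz — it must have started above the reference.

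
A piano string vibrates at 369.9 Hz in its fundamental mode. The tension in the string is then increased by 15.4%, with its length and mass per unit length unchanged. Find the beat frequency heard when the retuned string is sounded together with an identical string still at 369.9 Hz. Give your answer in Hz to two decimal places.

For a string, f ∝ √T, so the new frequency is 369.9·√1.154 = 397.3628 Hz.
f_beat = |397.3628 − 369.9| = 27.46 Hz.

27.46 Hz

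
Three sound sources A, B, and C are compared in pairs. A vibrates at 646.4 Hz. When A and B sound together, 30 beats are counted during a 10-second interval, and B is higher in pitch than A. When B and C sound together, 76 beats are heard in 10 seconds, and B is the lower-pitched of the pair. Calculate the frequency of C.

A–B: Beat frequency = 30/10 = 3 Hz.
B is above A, so f_B = 646.4 + 3 = 649.4 Hz.
B–C: Beat frequency = 76/10 = 7.6 Hz.
C is above B, so f_C = 649.4 + 7.6 = 657 Hz.

657 Hz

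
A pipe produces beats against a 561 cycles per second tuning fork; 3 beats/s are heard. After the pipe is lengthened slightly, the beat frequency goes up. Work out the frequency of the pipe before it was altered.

558 Hz

|f − 561| = 3, so the pipe was at either 558 Hz or 564 Hz.
A longer pipe has a lower fundamental; the adjustment lowers the pipe's frequency.
The beat rate rose, so the adjustment moved the pipe further from 561 Hz — it was already below the reference.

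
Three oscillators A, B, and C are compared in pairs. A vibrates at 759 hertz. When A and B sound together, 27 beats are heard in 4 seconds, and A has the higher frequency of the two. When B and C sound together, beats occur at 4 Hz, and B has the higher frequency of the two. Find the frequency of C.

748.25 Hz

A–B: Beat frequency = 27/4 = 6.75 Hz.
B is below A, so f_B = 759 − 6.75 = 752.25 Hz.
C is below B, so f_C = 752.25 − 4 = 748.25 Hz.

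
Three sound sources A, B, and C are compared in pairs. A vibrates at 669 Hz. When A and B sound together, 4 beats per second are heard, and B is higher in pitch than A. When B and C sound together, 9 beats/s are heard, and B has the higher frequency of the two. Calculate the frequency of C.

B is above A, so f_B = 669 + 4 = 673 Hz.
C is below B, so f_C = 673 − 9 = 664 Hz.

664 Hz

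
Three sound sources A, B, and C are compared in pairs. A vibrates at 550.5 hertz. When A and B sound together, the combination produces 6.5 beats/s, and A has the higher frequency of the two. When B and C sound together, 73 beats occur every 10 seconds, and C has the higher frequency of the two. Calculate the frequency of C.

B is below A, so f_B = 550.5 − 6.5 = 544 Hz.
B–C: Beat frequency = 73/10 = 7.3 Hz.
C is above B, so f_C = 544 + 7.3 = 551.3 Hz.

551.3 Hz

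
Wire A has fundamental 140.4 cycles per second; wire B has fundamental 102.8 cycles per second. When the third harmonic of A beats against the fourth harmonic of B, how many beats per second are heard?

10.0 Hz

Third harmonic of the first: 3·140.4 = 421.2 Hz.
Fourth harmonic of the second: 4·102.8 = 411.2 Hz.
f_beat = |421.2 − 411.2| = 10.0 Hz.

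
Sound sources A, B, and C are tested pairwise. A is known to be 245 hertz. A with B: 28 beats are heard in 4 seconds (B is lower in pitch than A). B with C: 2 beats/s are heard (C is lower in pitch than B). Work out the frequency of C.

A–B: Beat frequency = 28/4 = 7 Hz.
B is below A, so f_B = 245 − 7 = 238 Hz.
C is below B, so f_C = 238 − 2 = 236 Hz.

236 Hz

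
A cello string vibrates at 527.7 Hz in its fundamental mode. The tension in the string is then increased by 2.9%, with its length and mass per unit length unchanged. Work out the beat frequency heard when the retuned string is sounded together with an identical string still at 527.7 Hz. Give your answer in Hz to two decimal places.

7.60 Hz

For a string, f ∝ √T, so the new frequency is 527.7·√1.029 = 535.2970 Hz.
f_beat = |535.2970 − 527.7| = 7.60 Hz.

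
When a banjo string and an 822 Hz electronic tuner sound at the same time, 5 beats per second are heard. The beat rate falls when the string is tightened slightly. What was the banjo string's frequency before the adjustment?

|f − 822| = 5, so the banjo string was at either 817 Hz or 827 Hz.
Increasing tension raises a string's frequency; the adjustment raises the banjo string's frequency.
The beat rate fell, so the adjustment moved the banjo string toward 822 Hz — it must have started below the reference.

817 Hz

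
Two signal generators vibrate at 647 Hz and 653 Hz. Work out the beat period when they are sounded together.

0.167 s

f_beat = |647 − 653| = 6 Hz.
Beat period T = 1 / f_beat = 1 / 6 s.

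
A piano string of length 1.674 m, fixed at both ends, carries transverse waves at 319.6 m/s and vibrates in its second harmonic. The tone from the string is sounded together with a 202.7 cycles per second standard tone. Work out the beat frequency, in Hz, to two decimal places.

11.78 Hz

For a string fixed at both ends, f_n = n·v/(2L) = 2·319.6/(2·1.674) = 190.9200 Hz.
f_beat = |190.9200 − 202.7| = 11.78 Hz.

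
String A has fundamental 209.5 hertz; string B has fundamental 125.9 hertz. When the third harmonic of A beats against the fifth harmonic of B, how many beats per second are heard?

Third harmonic of the first: 3·209.5 = 628.5 Hz.
Fifth harmonic of the second: 5·125.9 = 629.5 Hz.
f_beat = |628.5 − 629.5| = 1.0 Hz.

1.0 Hz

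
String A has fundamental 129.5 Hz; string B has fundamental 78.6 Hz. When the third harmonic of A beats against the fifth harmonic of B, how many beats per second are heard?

4.5 Hz

Third harmonic of the first: 3·129.5 = 388.5 Hz.
Fifth harmonic of the second: 5·78.6 = 393.0 Hz.
f_beat = |388.5 − 393.0| = 4.5 Hz.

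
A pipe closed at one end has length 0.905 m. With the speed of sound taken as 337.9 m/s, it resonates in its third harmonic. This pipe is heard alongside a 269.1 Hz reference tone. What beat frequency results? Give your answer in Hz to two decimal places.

10.93 Hz

Closed pipe (odd harmonics): f_n = n·v/(4L) = 3·337.9/(4·0.905) = 280.0276 Hz.
f_beat = |280.0276 − 269.1| = 10.93 Hz.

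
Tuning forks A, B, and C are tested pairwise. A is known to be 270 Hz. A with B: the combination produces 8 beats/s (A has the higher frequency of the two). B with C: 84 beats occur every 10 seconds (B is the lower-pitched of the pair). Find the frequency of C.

270.4 Hz

B is below A, so f_B = 270 − 8 = 262 Hz.
B–C: Beat frequency = 84/10 = 8.4 Hz.
C is above B, so f_C = 262 + 8.4 = 270.4 Hz.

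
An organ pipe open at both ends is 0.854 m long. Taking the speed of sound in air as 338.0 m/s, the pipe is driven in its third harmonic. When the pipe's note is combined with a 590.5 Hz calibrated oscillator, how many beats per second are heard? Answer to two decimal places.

Open pipe: f_n = n·v/(2L) = 3·338.0/(2·0.854) = 593.6768 Hz.
f_beat = |593.6768 − 590.5| = 3.18 Hz.

3.18 Hz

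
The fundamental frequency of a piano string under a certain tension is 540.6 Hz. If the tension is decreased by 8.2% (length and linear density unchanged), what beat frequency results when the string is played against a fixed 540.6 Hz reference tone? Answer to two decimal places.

For a string, f ∝ √T, so the new frequency is 540.6·√0.918 = 517.9614 Hz.
f_beat = |517.9614 − 540.6| = 22.64 Hz.

22.64 Hz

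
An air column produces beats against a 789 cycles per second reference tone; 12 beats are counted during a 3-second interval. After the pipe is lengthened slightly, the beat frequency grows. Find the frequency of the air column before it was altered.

785 Hz

Beat frequency = 12/3 = 4 Hz.
|f − 789| = 4, so the air column was at either 785 Hz or 793 Hz.
A longer pipe has a lower fundamental; the adjustment lowers the air column's frequency.
The beat rate rose, so the adjustment moved the air column further from 789 Hz — it was already below the reference.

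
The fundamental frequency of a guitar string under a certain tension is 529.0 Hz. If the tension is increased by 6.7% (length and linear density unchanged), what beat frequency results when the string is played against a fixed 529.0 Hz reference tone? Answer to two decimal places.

For a string, f ∝ √T, so the new frequency is 529.0·√1.067 = 546.4342 Hz.
f_beat = |546.4342 − 529.0| = 17.43 Hz.

17.43 Hz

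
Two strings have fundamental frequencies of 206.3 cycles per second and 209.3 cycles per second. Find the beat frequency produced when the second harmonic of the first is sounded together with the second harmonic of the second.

6.0 Hz

Second harmonic of the first: 2·206.3 = 412.6 Hz.
Second harmonic of the second: 2·209.3 = 418.6 Hz.
f_beat = |412.6 − 418.6| = 6.0 Hz.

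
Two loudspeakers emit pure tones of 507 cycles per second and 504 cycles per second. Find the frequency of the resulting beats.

Beats arise from superposition of two nearby frequencies; the beat rate is |f₁ − f₂|.
|507 − 504| = 3 Hz.

3 Hz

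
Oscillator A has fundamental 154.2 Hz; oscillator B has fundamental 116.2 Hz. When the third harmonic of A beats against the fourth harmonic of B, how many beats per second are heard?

2.2 Hz

Third harmonic of the first: 3·154.2 = 462.6 Hz.
Fourth harmonic of the second: 4·116.2 = 464.8 Hz.
f_beat = |462.6 − 464.8| = 2.2 Hz.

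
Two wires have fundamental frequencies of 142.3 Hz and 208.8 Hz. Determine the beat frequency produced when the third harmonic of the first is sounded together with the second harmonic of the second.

Third harmonic of the first: 3·142.3 = 426.9 Hz.
Second harmonic of the second: 2·208.8 = 417.6 Hz.
f_beat = |426.9 − 417.6| = 9.3 Hz.

9.3 Hz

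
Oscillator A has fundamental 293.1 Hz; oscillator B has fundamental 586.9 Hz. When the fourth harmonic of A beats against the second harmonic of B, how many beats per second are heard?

Fourth harmonic of the first: 4·293.1 = 1172.4 Hz.
Second harmonic of the second: 2·586.9 = 1173.8 Hz.
f_beat = |1172.4 − 1173.8| = 1.4 Hz.

1.4 Hz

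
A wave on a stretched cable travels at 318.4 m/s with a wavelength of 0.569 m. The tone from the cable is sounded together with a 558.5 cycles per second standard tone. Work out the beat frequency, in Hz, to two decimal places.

Source frequency f = v/λ = 318.4/0.569 = 559.5782 Hz.
f_beat = |559.5782 − 558.5| = 1.08 Hz.

1.08 Hz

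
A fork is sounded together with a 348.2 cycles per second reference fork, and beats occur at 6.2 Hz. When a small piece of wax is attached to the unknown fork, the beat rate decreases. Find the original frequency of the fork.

|f − 348.2| = 6.2, so the fork was at either 342 Hz or 354.4 Hz.
Loading a fork with wax lowers its frequency; the adjustment lowers the fork's frequency.
The beat rate fell, so the adjustment moved the fork toward 348.2 Hz — it must have started above the reference.

354.4 Hz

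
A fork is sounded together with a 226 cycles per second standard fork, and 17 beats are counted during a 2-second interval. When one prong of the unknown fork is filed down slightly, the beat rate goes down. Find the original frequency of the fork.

217.5 Hz

Beat frequency = 17/2 = 8.5 Hz.
|f − 226| = 8.5, so the fork was at either 217.5 Hz or 234.5 Hz.
Filing a prong removes mass and raises the fork's frequency; the adjustment raises the fork's frequency.
The beat rate fell, so the adjustment moved the fork toward 226 Hz — it must have started below the reference.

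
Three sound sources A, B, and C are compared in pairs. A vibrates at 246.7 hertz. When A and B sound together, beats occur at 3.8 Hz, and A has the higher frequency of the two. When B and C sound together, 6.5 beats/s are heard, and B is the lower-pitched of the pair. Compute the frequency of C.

249.4 Hz

B is below A, so f_B = 246.7 − 3.8 = 242.9 Hz.
C is above B, so f_C = 242.9 + 6.5 = 249.4 Hz.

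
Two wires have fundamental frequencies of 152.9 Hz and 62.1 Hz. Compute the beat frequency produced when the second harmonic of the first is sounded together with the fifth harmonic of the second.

4.7 Hz

Second harmonic of the first: 2·152.9 = 305.8 Hz.
Fifth harmonic of the second: 5·62.1 = 310.5 Hz.
f_beat = |305.8 − 310.5| = 4.7 Hz.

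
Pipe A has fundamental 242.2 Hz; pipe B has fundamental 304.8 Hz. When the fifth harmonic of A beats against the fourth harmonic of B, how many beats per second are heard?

Fifth harmonic of the first: 5·242.2 = 1211.0 Hz.
Fourth harmonic of the second: 4·304.8 = 1219.2 Hz.
f_beat = |1211.0 − 1219.2| = 8.2 Hz.

8.2 Hz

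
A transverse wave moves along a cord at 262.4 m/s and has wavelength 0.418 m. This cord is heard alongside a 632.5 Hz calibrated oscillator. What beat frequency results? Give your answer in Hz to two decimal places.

4.75 Hz

Source frequency f = v/λ = 262.4/0.418 = 627.7512 Hz.
f_beat = |627.7512 − 632.5| = 4.75 Hz.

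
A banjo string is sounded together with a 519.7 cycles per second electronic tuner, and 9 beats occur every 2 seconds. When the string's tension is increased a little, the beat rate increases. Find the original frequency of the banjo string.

Beat frequency = 9/2 = 4.5 Hz.
|f − 519.7| = 4.5, so the banjo string was at either 515.2 Hz or 524.2 Hz.
Higher tension means higher frequency; the adjustment raises the banjo string's frequency.
The beat rate rose, so the adjustment moved the banjo string further from 519.7 Hz — it was already above the reference.

524.2 Hz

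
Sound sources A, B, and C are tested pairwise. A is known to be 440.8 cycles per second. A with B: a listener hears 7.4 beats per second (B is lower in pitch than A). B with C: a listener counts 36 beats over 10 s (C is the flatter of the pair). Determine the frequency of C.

429.8 Hz

B is below A, so f_B = 440.8 − 7.4 = 433.4 Hz.
B–C: Beat frequency = 36/10 = 3.6 Hz.
C is below B, so f_C = 433.4 − 3.6 = 429.8 Hz.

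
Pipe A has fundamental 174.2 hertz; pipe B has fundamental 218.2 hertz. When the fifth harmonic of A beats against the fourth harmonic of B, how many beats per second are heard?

Fifth harmonic of the first: 5·174.2 = 871.0 Hz.
Fourth harmonic of the second: 4·218.2 = 872.8 Hz.
f_beat = |871.0 − 872.8| = 1.8 Hz.

1.8 Hz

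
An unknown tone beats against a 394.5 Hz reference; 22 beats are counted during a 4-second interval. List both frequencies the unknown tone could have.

Beat frequency = 22/4 = 5.5 Hz.
|f − 394.5| = 5.5, so f = 394.5 ± 5.5.

389 Hz or 400 Hz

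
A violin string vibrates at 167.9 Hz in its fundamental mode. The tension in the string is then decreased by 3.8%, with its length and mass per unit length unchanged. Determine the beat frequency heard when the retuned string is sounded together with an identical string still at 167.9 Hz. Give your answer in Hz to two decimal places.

3.22 Hz

For a string, f ∝ √T, so the new frequency is 167.9·√0.962 = 164.6790 Hz.
f_beat = |164.6790 − 167.9| = 3.22 Hz.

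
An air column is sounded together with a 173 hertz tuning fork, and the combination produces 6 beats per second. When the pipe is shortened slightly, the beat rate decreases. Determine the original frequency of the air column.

167 Hz

|f − 173| = 6, so the air column was at either 167 Hz or 179 Hz.
A shorter pipe has a higher fundamental; the adjustment raises the air column's frequency.
The beat rate fell, so the adjustment moved the air column toward 173 Hz — it must have started below the reference.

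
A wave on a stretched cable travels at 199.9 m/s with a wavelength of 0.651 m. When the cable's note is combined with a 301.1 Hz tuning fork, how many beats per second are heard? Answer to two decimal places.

5.97 Hz

Source frequency f = v/λ = 199.9/0.651 = 307.0661 Hz.
f_beat = |307.0661 − 301.1| = 5.97 Hz.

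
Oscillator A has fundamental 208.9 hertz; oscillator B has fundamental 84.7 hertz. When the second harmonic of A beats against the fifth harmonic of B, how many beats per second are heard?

5.7 Hz

Second harmonic of the first: 2·208.9 = 417.8 Hz.
Fifth harmonic of the second: 5·84.7 = 423.5 Hz.
f_beat = |417.8 − 423.5| = 5.7 Hz.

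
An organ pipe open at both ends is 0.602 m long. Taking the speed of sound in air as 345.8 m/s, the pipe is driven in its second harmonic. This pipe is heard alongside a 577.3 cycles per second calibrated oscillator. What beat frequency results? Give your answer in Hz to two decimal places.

2.88 Hz

Open pipe: f_n = n·v/(2L) = 2·345.8/(2·0.602) = 574.4186 Hz.
f_beat = |574.4186 − 577.3| = 2.88 Hz.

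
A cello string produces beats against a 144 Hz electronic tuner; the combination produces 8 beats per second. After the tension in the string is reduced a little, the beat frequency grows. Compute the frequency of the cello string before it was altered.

136 Hz

|f − 144| = 8, so the cello string was at either 136 Hz or 152 Hz.
Lower tension means lower frequency; the adjustment lowers the cello string's frequency.
The beat rate rose, so the adjustment moved the cello string further from 144 Hz — it was already below the reference.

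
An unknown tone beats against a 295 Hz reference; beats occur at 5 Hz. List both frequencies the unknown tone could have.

290 Hz or 300 Hz

|f − 295| = 5, so f = 295 ± 5.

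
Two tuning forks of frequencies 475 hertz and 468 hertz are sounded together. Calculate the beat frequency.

f_beat = |f₁ − f₂|.
|475 − 468| = 7 Hz.

7 Hz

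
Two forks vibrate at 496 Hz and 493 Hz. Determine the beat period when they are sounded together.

0.333 s

f_beat = |496 − 493| = 3 Hz.
Beat period T = 1 / f_beat = 1 / 3 s.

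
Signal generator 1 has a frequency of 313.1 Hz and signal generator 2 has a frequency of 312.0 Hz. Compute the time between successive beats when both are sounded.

0.909 s

f_beat = |313.1 − 312.0| = 1.1 Hz.
Beat period T = 1 / f_beat = 1 / 1.1 s.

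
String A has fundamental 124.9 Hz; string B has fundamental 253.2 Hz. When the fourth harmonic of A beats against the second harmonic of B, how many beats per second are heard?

6.8 Hz

Fourth harmonic of the first: 4·124.9 = 499.6 Hz.
Second harmonic of the second: 2·253.2 = 506.4 Hz.
f_beat = |499.6 − 506.4| = 6.8 Hz.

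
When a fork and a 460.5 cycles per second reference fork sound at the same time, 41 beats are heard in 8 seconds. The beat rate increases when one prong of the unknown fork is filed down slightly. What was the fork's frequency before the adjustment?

465.625 Hz

Beat frequency = 41/8 = 5.125 Hz.
|f − 460.5| = 5.125, so the fork was at either 455.375 Hz or 465.625 Hz.
Filing a prong removes mass and raises the fork's frequency; the adjustment raises the fork's frequency.
The beat rate rose, so the adjustment moved the fork further from 460.5 Hz — it was already above the reference.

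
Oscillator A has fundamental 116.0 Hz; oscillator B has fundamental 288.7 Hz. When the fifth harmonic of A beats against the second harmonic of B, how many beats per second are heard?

Fifth harmonic of the first: 5·116.0 = 580.0 Hz.
Second harmonic of the second: 2·288.7 = 577.4 Hz.
f_beat = |580.0 − 577.4| = 2.6 Hz.

2.6 Hz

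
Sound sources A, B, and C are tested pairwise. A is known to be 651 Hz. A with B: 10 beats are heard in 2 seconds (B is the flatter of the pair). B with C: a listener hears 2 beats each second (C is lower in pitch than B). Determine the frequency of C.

A–B: Beat frequency = 10/2 = 5 Hz.
B is below A, so f_B = 651 − 5 = 646 Hz.
C is below B, so f_C = 646 − 2 = 644 Hz.

644 Hz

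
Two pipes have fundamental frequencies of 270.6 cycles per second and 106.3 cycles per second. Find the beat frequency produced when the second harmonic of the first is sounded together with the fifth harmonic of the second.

9.7 Hz

Second harmonic of the first: 2·270.6 = 541.2 Hz.
Fifth harmonic of the second: 5·106.3 = 531.5 Hz.
f_beat = |541.2 − 531.5| = 9.7 Hz.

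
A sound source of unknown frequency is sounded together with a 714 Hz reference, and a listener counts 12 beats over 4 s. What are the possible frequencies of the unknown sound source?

Beat frequency = 12/4 = 3 Hz.
|f − 714| = 3, so f = 714 ± 3.

711 Hz or 717 Hz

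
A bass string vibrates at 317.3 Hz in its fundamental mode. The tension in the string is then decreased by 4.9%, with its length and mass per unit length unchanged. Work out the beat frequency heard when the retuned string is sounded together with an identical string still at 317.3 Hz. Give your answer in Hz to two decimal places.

For a string, f ∝ √T, so the new frequency is 317.3·√0.951 = 309.4285 Hz.
f_beat = |309.4285 − 317.3| = 7.87 Hz.

7.87 Hz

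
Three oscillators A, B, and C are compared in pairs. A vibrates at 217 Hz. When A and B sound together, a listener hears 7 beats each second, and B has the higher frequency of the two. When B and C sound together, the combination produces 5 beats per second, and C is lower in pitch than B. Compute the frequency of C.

B is above A, so f_B = 217 + 7 = 224 Hz.
C is below B, so f_C = 224 − 5 = 219 Hz.

219 Hz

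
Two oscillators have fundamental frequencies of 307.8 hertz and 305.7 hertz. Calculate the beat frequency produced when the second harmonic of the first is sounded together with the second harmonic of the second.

Second harmonic of the first: 2·307.8 = 615.6 Hz.
Second harmonic of the second: 2·305.7 = 611.4 Hz.
f_beat = |615.6 − 611.4| = 4.2 Hz.

4.2 Hz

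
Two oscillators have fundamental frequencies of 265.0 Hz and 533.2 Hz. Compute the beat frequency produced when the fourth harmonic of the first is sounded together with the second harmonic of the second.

Fourth harmonic of the first: 4·265.0 = 1060.0 Hz.
Second harmonic of the second: 2·533.2 = 1066.4 Hz.
f_beat = |1060.0 − 1066.4| = 6.4 Hz.

6.4 Hz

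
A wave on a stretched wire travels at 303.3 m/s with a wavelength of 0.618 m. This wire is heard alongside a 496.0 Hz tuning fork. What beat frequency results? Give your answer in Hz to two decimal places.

5.22 Hz

Source frequency f = v/λ = 303.3/0.618 = 490.7767 Hz.
f_beat = |490.7767 − 496.0| = 5.22 Hz.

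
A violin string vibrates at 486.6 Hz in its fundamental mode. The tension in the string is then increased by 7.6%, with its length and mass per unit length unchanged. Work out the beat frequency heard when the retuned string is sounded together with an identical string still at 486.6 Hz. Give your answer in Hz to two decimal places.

For a string, f ∝ √T, so the new frequency is 486.6·√1.076 = 504.7522 Hz.
f_beat = |504.7522 − 486.6| = 18.15 Hz.

18.15 Hz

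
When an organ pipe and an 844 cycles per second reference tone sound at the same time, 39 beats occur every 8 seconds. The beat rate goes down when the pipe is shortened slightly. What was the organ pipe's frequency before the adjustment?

Beat frequency = 39/8 = 4.875 Hz.
|f − 844| = 4.875, so the organ pipe was at either 839.125 Hz or 848.875 Hz.
A shorter pipe has a higher fundamental; the adjustment raises the organ pipe's frequency.
The beat rate fell, so the adjustment moved the organ pipe toward 844 Hz — it must have started below the reference.

839.125 Hz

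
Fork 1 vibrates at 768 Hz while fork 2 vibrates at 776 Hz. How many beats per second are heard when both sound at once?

The beat frequency equals the magnitude of the frequency difference.
|768 − 776| = 8 Hz.

8 Hz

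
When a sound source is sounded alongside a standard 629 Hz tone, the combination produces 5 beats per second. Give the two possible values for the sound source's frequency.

624 Hz or 634 Hz

|f − 629| = 5, so f = 629 ± 5.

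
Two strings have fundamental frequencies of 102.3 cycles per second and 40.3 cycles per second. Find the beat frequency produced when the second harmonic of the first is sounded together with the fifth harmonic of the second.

Second harmonic of the first: 2·102.3 = 204.6 Hz.
Fifth harmonic of the second: 5·40.3 = 201.5 Hz.
f_beat = |204.6 − 201.5| = 3.1 Hz.

3.1 Hz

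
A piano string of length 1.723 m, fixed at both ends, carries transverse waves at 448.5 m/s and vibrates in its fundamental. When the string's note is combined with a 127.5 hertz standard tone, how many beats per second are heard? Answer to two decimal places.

2.65 Hz

For a string fixed at both ends, f_n = n·v/(2L) = 1·448.5/(2·1.723) = 130.1509 Hz.
f_beat = |130.1509 − 127.5| = 2.65 Hz.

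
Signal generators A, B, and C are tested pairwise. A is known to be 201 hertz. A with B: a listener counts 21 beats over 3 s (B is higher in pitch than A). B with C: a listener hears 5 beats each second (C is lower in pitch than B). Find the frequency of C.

A–B: Beat frequency = 21/3 = 7 Hz.
B is above A, so f_B = 201 + 7 = 208 Hz.
C is below B, so f_C = 208 − 5 = 203 Hz.

203 Hz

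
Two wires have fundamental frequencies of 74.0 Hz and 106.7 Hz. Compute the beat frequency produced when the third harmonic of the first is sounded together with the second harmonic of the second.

Third harmonic of the first: 3·74.0 = 222.0 Hz.
Second harmonic of the second: 2·106.7 = 213.4 Hz.
f_beat = |222.0 − 213.4| = 8.6 Hz.

8.6 Hz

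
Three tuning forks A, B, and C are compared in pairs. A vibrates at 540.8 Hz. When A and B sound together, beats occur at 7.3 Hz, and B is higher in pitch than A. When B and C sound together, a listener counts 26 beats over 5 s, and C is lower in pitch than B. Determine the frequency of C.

B is above A, so f_B = 540.8 + 7.3 = 548.1 Hz.
B–C: Beat frequency = 26/5 = 5.2 Hz.
C is below B, so f_C = 548.1 − 5.2 = 542.9 Hz.

542.9 Hz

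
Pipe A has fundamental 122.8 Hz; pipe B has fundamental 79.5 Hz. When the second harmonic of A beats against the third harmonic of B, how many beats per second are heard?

Second harmonic of the first: 2·122.8 = 245.6 Hz.
Third harmonic of the second: 3·79.5 = 238.5 Hz.
f_beat = |245.6 − 238.5| = 7.1 Hz.

7.1 Hz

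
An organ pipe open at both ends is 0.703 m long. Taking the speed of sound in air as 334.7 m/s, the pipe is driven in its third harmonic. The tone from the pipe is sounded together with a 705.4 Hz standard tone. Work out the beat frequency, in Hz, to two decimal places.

8.75 Hz

Open pipe: f_n = n·v/(2L) = 3·334.7/(2·0.703) = 714.1536 Hz.
f_beat = |714.1536 − 705.4| = 8.75 Hz.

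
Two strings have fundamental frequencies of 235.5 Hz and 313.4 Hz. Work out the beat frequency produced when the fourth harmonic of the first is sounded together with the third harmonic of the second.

Fourth harmonic of the first: 4·235.5 = 942.0 Hz.
Third harmonic of the second: 3·313.4 = 940.2 Hz.
f_beat = |942.0 − 940.2| = 1.8 Hz.

1.8 Hz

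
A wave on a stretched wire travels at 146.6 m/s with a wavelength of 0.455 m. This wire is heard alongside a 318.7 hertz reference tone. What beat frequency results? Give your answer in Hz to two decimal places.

Source frequency f = v/λ = 146.6/0.455 = 322.1978 Hz.
f_beat = |322.1978 − 318.7| = 3.50 Hz.

3.50 Hz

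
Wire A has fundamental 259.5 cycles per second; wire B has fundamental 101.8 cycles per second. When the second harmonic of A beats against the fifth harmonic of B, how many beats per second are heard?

Second harmonic of the first: 2·259.5 = 519.0 Hz.
Fifth harmonic of the second: 5·101.8 = 509.0 Hz.
f_beat = |519.0 − 509.0| = 10.0 Hz.

10.0 Hz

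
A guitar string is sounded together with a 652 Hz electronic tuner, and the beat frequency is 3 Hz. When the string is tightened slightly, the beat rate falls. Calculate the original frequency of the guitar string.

649 Hz

|f − 652| = 3, so the guitar string was at either 649 Hz or 655 Hz.
Increasing tension raises a string's frequency; the adjustment raises the guitar string's frequency.
The beat rate fell, so the adjustment moved the guitar string toward 652 Hz — it must have started below the reference.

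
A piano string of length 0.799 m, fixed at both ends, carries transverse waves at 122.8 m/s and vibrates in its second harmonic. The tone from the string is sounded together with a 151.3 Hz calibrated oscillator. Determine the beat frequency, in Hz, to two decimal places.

2.39 Hz

For a string fixed at both ends, f_n = n·v/(2L) = 2·122.8/(2·0.799) = 153.6921 Hz.
f_beat = |153.6921 − 151.3| = 2.39 Hz.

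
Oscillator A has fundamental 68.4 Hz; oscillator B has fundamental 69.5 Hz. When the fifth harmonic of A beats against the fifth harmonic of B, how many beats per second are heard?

5.5 Hz

Fifth harmonic of the first: 5·68.4 = 342.0 Hz.
Fifth harmonic of the second: 5·69.5 = 347.5 Hz.
f_beat = |342.0 − 347.5| = 5.5 Hz.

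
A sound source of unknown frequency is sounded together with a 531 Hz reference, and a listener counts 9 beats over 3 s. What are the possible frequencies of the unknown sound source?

Beat frequency = 9/3 = 3 Hz.
|f − 531| = 3, so f = 531 ± 3.

528 Hz or 534 Hz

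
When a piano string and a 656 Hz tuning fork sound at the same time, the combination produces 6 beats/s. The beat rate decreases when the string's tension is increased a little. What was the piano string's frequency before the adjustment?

650 Hz

|f − 656| = 6, so the piano string was at either 650 Hz or 662 Hz.
Higher tension means higher frequency; the adjustment raises the piano string's frequency.
The beat rate fell, so the adjustment moved the piano string toward 656 Hz — it must have started below the reference.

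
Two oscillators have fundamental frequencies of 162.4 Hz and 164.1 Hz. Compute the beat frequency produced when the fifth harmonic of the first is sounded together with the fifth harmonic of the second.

Fifth harmonic of the first: 5·162.4 = 812.0 Hz.
Fifth harmonic of the second: 5·164.1 = 820.5 Hz.
f_beat = |812.0 − 820.5| = 8.5 Hz.

8.5 Hz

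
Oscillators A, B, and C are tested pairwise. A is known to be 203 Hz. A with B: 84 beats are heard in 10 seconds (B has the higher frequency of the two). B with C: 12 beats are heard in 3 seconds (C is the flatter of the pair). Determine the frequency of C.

207.4 Hz

A–B: Beat frequency = 84/10 = 8.4 Hz.
B is above A, so f_B = 203 + 8.4 = 211.4 Hz.
B–C: Beat frequency = 12/3 = 4 Hz.
C is below B, so f_C = 211.4 − 4 = 207.4 Hz.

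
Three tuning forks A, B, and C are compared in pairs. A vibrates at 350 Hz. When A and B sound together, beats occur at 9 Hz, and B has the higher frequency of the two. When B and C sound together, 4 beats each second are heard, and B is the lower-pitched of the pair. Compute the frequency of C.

363 Hz

B is above A, so f_B = 350 + 9 = 359 Hz.
C is above B, so f_C = 359 + 4 = 363 Hz.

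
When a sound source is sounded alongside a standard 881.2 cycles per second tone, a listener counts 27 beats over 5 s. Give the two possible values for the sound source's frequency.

Beat frequency = 27/5 = 5.4 Hz.
|f − 881.2| = 5.4, so f = 881.2 ± 5.4.

875.8 Hz or 886.6 Hz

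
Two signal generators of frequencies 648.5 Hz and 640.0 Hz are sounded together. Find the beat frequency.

f_beat = |f₁ − f₂|.
|648.5 − 640.0| = 8.5 Hz.

8.5 Hz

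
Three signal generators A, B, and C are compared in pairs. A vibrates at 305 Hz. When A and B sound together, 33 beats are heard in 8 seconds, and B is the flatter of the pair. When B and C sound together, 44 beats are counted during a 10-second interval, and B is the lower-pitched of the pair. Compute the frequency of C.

305.275 Hz

A–B: Beat frequency = 33/8 = 4.125 Hz.
B is below A, so f_B = 305 − 4.125 = 300.875 Hz.
B–C: Beat frequency = 44/10 = 4.4 Hz.
C is above B, so f_C = 300.875 + 4.4 = 305.275 Hz.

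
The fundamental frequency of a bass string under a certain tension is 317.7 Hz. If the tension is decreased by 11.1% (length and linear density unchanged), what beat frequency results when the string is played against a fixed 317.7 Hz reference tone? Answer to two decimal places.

For a string, f ∝ √T, so the new frequency is 317.7·√0.889 = 299.5492 Hz.
f_beat = |299.5492 − 317.7| = 18.15 Hz.

18.15 Hz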